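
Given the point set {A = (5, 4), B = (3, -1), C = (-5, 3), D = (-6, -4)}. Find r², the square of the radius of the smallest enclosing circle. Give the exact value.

46.25

The minimum enclosing circle of a finite set is fixed by two of the points (as a diameter) or three (as a circumcircle).
The farthest pair is A–D with squared distance 185. The circle on this segment as diameter has centre (-0.5, 0) and r² = 185/4 = 46.25.
Check B: distance² to centre = 13.25 ≤ 46.25, so it lies inside.
All remaining points lie in this disk, and no smaller disk contains both endpoints, so this is the minimum enclosing circle.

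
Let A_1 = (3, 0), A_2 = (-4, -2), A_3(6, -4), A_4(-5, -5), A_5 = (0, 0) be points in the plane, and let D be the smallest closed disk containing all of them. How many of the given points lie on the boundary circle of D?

A smallest enclosing disk is always determined by at most three of the input points on its boundary.
The farthest pair is A_3–A_4 with squared distance 122. The circle on this segment as diameter has centre (0.5, -4.5) and r² = 122/4 = 30.5.
Check A_1: distance² to centre = 26.5 ≤ 30.5, so it lies inside.
All remaining points lie in this disk, and no smaller disk contains both endpoints, so this is the minimum enclosing circle.
The points at distance exactly r from the centre are A_3, A_4 — 2 points.

2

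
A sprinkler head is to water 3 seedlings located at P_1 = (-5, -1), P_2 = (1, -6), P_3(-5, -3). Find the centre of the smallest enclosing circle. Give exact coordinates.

(-2, -3.5)

Side lengths²: P_1P_2² = 61, P_1P_3² = 4, P_2P_3² = 45.
Since P_1P_2² = 61 ≥ 45 + 4 = 49, the angle opposite P_1P_2 is not acute, so the smallest enclosing circle has P_1P_2 as diameter.
Centre = midpoint of P_1P_2 = (-2, -3.5), r² = 61/4 = 15.25.
Centre = (-2, -3.5).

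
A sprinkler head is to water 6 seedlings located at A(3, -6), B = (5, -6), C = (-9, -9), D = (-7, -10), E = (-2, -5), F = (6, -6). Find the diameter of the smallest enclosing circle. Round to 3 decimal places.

By Welzl's lemma the MEC is supported by two points (diametrically opposite) or three points (on a circumcircle).
The farthest pair is C–F with squared distance 234. The circle on this segment as diameter has centre (-1.5, -7.5) and r² = 234/4 = 58.5.
Check A: distance² to centre = 22.5 ≤ 58.5, so it lies inside.
All remaining points lie in this disk, and no smaller disk contains both endpoints, so this is the minimum enclosing circle.
Diameter = 2r = 2√(58.5) ≈ 15.297.

15.297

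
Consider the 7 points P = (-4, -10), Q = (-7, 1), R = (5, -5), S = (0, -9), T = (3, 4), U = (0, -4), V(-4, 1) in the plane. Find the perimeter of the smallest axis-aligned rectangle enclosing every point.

52

Width = max x − min x = 5 − (-7) = 12.
Height = max y − min y = 4 − (-10) = 14.
Perimeter = 2(12 + 14) = 52.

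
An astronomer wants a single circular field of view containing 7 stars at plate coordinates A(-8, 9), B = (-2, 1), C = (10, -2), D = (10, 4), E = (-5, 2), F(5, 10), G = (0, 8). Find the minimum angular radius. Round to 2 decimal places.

By Welzl's lemma the MEC is supported by two points (diametrically opposite) or three points (on a circumcircle).
The farthest pair is A–C with squared distance 445. The circle on this segment as diameter has centre (1, 3.5) and r² = 445/4 = 111.25.
Check B: distance² to centre = 15.25 ≤ 111.25, so it lies inside.
All remaining points lie in this disk, and no smaller disk contains both endpoints, so this is the minimum enclosing circle.
r = √(111.25) ≈ 10.55.

10.55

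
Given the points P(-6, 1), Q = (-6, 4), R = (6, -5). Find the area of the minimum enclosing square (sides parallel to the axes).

The bounding box has width 12 and height 9.
An axis-aligned square enclosing the set must have side ≥ max(width, height).
So the minimum side is max(12, 9) = 12.
Area = 12² = 144.

144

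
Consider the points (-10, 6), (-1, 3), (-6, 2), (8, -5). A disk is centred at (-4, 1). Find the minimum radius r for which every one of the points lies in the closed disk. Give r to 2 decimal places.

The required radius is the distance from (-4, 1) to the farthest point.
Squared distances: 61, 13, 5, 180.
Maximum is 180, attained at (8, -5).
r = √180 ≈ 13.42.

13.42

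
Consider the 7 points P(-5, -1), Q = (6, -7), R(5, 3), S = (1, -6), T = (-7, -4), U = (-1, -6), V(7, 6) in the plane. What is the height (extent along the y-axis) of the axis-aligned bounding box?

max y = 6, min y = -7, so height = 13.

13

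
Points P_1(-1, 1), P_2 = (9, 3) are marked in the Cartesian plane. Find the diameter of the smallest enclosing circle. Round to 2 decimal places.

The smallest circle enclosing two points has them as diameter endpoints.
Centre = midpoint = (4, 2); r² = |P_1P_2|²/4 = 104/4 = 26.
Diameter = 2r = 2√26 ≈ 10.20.

10.20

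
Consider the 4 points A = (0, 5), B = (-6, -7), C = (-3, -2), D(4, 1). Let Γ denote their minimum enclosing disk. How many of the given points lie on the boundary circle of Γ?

By Welzl's lemma the MEC is supported by two points (diametrically opposite) or three points (on a circumcircle).
The minimum enclosing circle is determined by three boundary points: A, B, D.
Their circumcentre is (-7/3, -4/3) with r² = 410/9.
The farthest remaining point C is at distance² 8/9 ≤ 410/9.
The points at distance exactly r from the centre are A, B, D — 3 points.

3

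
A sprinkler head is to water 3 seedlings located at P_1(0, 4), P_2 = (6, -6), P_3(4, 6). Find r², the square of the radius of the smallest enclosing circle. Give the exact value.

6290/169

Side lengths²: P_1P_2² = 136, P_1P_3² = 20, P_2P_3² = 148.
Since P_2P_3² = 148 < 136 + 20 = 156, the triangle is acute, so the smallest enclosing circle is the circumcircle.
Circumcentre = (59/13, -1/13), r² = 6290/169.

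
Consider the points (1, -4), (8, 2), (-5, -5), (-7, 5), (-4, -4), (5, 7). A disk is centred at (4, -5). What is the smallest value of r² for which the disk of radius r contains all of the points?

The required radius is the distance from (4, -5) to the farthest point.
Squared distances: 10, 65, 81, 221, 65, 145.
Maximum is 221, attained at (-7, 5).

221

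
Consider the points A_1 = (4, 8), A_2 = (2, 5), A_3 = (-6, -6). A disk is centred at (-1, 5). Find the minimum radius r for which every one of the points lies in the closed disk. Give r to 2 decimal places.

12.08

The required radius is the distance from (-1, 5) to the farthest point.
Squared distances: 34, 9, 146.
Maximum is 146, attained at A_3.
r = √146 ≈ 12.08.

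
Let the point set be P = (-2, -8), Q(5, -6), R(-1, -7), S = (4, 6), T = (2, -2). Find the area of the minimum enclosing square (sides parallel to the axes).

The bounding box has width 7 and height 14.
An axis-aligned square enclosing the set must have side ≥ max(width, height).
So the minimum side is max(7, 14) = 14.
Area = 14² = 196.

196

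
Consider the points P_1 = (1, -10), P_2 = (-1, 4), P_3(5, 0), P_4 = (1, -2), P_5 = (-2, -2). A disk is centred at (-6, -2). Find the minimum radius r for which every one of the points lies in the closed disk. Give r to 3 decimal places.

11.180

The required radius is the distance from (-6, -2) to the farthest point.
Squared distances: 113, 61, 125, 49, 16.
Maximum is 125, attained at P_3.
r = √125 ≈ 11.180.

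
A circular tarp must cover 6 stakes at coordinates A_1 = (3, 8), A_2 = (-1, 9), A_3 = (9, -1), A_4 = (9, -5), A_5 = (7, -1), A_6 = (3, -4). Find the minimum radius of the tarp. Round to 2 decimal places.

8.60

The farthest pair is A_2–A_4 with squared distance 296. The circle on this segment as diameter has centre (4, 2) and r² = 296/4 = 74.
Check A_1: distance² to centre = 37 ≤ 74, so it lies inside.
All remaining points lie in this disk, and no smaller disk contains both endpoints, so this is the minimum enclosing circle.
r = √74 ≈ 8.60.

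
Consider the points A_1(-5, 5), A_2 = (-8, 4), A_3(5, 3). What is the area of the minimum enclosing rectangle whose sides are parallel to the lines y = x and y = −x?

In coordinates u = x + y, v = x − y the rectangle is axis-aligned; the map (x,y)→(u,v) scales areas by 2.
u-values: 0, -4, 8; range = 8 − (-4) = 12.
v-values: -10, -12, 2; range = 2 − (-12) = 14.
Area = (12 × 14) / 2 = 84.

84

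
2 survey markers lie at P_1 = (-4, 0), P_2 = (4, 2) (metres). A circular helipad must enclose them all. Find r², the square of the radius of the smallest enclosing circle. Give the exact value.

The smallest circle enclosing two points has them as diameter endpoints.
Centre = midpoint = (0, 1); r² = |P_1P_2|²/4 = 68/4 = 17.

17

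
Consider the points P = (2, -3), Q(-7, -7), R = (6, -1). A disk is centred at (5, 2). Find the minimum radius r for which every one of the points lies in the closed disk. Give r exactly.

15

The required radius is the distance from (5, 2) to the farthest point.
Squared distances: 34, 225, 10.
Maximum is 225, attained at Q.
r = √225 = 15.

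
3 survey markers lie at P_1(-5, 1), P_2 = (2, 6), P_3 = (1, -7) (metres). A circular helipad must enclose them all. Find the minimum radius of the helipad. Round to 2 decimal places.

Side lengths²: P_1P_2² = 74, P_1P_3² = 100, P_2P_3² = 170.
Since P_2P_3² = 170 < 100 + 74 = 174, the triangle is acute, so the smallest enclosing circle is the circumcircle.
Circumcentre = (58/43, -21/43), r² = 78625/1849.
r = √(78625/1849) ≈ 6.52.

6.52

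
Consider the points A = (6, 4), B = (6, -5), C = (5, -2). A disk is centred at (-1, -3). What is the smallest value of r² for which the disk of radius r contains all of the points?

The required radius is the distance from (-1, -3) to the farthest point.
Squared distances: 98, 53, 37.
Maximum is 98, attained at A.

98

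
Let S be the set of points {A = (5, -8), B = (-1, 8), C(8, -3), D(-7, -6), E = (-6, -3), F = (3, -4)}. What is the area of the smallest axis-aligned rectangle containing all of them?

x ranges over [-7, 8], width 15.
y ranges over [-8, 8], height 16.
Area = 15 × 16 = 240.

240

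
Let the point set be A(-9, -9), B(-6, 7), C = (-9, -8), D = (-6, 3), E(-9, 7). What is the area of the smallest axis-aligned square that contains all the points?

The bounding box has width 3 and height 16.
An axis-aligned square enclosing the set must have side ≥ max(width, height).
So the minimum side is max(3, 16) = 16.
Area = 16² = 256.

256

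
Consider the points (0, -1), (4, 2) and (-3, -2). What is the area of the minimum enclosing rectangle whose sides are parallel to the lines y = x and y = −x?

In coordinates u = x + y, v = x − y the rectangle is axis-aligned; the map (x,y)→(u,v) scales areas by 2.
u-values: -1, 6, -5; range = 6 − (-5) = 11.
v-values: 1, 2, -1; range = 2 − (-1) = 3.
Area = (11 × 3) / 2 = 16.5.

16.5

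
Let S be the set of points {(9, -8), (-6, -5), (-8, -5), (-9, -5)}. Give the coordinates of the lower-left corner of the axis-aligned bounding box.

(-9, -8)

x-range [-9, 9], y-range [-8, -5].
The lower-left corner is (-9, -8).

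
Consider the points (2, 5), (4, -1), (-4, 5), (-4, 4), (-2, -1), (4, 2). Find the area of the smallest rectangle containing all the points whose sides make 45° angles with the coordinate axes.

In coordinates u = x + y, v = x − y the rectangle is axis-aligned; the map (x,y)→(u,v) scales areas by 2.
u-values: 7, 3, 1, 0, -3, 6; range = 7 − (-3) = 10.
v-values: -3, 5, -9, -8, -1, 2; range = 5 − (-9) = 14.
Area = (10 × 14) / 2 = 70.

70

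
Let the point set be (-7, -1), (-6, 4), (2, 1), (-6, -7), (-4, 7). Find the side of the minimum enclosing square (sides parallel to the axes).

The bounding box has width 9 and height 14.
An axis-aligned square enclosing the set must have side ≥ max(width, height).
So the minimum side is max(9, 14) = 14.

14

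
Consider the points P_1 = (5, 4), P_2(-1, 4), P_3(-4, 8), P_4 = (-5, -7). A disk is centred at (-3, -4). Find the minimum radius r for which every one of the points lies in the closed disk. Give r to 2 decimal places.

The required radius is the distance from (-3, -4) to the farthest point.
Squared distances: 128, 68, 145, 13.
Maximum is 145, attained at P_3.
r = √145 ≈ 12.04.

12.04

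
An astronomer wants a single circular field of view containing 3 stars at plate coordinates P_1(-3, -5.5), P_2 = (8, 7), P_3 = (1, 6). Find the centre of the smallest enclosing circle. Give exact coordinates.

(2.5, 0.75)

Side lengths²: P_1P_2² = 277.25, P_1P_3² = 148.25, P_2P_3² = 50.
Since P_1P_2² = 277.25 ≥ 148.25 + 50 = 198.25, the angle opposite P_1P_2 is not acute, so the smallest enclosing circle has P_1P_2 as diameter.
Centre = midpoint of P_1P_2 = (2.5, 0.75), r² = 277.25/4 = 69.3125.
Centre = (2.5, 0.75).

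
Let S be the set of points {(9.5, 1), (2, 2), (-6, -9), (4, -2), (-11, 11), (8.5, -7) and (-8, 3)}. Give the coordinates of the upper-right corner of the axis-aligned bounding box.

(9.5, 11)

x-range [-11, 9.5], y-range [-9, 11].
The upper-right corner is (9.5, 11).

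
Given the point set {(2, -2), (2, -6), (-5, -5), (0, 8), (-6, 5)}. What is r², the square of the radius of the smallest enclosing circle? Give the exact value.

60625/1152

The minimum enclosing circle of a finite set is fixed by two of the points (as a diameter) or three (as a circumcircle).
The minimum enclosing circle is determined by three boundary points: (2, -6), (-5, -5), (0, 8).
Their circumcentre is (-29/48, 37/48) with r² = 60625/1152.
The farthest remaining point (-6, 5) is at distance² 54145/1152 ≤ 60625/1152.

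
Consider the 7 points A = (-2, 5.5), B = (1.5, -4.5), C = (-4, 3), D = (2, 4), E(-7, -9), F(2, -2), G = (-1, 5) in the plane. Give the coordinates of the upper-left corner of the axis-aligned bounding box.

(-7, 5.5)

x-range [-7, 2], y-range [-9, 5.5].
The upper-left corner is (-7, 5.5).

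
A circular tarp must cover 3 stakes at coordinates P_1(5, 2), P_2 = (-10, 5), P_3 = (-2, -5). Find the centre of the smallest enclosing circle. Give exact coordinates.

(-8/3, 8/3)

Side lengths²: P_1P_2² = 234, P_1P_3² = 98, P_2P_3² = 164.
Since P_1P_2² = 234 < 164 + 98 = 262, the triangle is acute, so the smallest enclosing circle is the circumcircle.
Circumcentre = (-8/3, 8/3), r² = 533/9.
Centre = (-8/3, 8/3).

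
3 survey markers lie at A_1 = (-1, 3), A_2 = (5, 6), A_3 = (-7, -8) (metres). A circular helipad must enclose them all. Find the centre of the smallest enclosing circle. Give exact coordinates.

(-1, -1)

Side lengths²: A_1A_2² = 45, A_1A_3² = 157, A_2A_3² = 340.
Since A_2A_3² = 340 ≥ 157 + 45 = 202, the angle opposite A_2A_3 is not acute, so the smallest enclosing circle has A_2A_3 as diameter.
Centre = midpoint of A_2A_3 = (-1, -1), r² = 340/4 = 85.
Centre = (-1, -1).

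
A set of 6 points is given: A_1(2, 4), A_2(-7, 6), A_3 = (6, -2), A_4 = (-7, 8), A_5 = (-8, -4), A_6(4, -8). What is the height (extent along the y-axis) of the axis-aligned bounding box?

max y = 8, min y = -8, so height = 16.

16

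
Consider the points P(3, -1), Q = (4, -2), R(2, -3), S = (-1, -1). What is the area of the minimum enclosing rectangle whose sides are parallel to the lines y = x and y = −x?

In coordinates u = x + y, v = x − y the rectangle is axis-aligned; the map (x,y)→(u,v) scales areas by 2.
u-values: 2, 2, -1, -2; range = 2 − (-2) = 4.
v-values: 4, 6, 5, 0; range = 6 − 0 = 6.
Area = (4 × 6) / 2 = 12.

12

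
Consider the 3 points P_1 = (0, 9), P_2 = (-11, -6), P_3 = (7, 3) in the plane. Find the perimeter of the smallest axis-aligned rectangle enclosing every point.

66

Width = max x − min x = 7 − (-11) = 18.
Height = max y − min y = 9 − (-6) = 15.
Perimeter = 2(18 + 15) = 66.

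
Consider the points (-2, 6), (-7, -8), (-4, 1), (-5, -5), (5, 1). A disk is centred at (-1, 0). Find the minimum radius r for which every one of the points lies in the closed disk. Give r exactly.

10

The required radius is the distance from (-1, 0) to the farthest point.
Squared distances: 37, 100, 10, 41, 37.
Maximum is 100, attained at (-7, -8).
r = √100 = 10.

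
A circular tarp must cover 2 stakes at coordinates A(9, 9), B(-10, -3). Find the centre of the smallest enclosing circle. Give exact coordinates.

The smallest circle enclosing two points has them as diameter endpoints.
Centre = midpoint = (-0.5, 3); r² = |AB|²/4 = 505/4 = 126.25.
Centre = (-0.5, 3).

(-0.5, 3)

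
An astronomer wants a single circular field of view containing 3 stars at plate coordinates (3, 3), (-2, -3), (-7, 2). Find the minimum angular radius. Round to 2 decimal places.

Call the three points A, B, C in the order given.
Side lengths²: AB² = 61, AC² = 101, BC² = 50.
Since AC² = 101 < 61 + 50 = 111, the triangle is acute, so the smallest enclosing circle is the circumcircle.
Circumcentre = (-43/22, 45/22), r² = 6161/242.
r = √(6161/242) ≈ 5.05.

5.05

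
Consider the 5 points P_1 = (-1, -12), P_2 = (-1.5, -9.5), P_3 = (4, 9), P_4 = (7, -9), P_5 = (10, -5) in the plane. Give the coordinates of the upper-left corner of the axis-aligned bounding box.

(-1.5, 9)

x-range [-1.5, 10], y-range [-12, 9].
The upper-left corner is (-1.5, 9).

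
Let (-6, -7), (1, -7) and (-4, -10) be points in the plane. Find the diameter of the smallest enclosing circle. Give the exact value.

Call the three points A, B, C in the order given.
Side lengths²: AB² = 49, AC² = 13, BC² = 34.
Since AB² = 49 ≥ 34 + 13 = 47, the angle opposite AB is not acute, so the smallest enclosing circle has AB as diameter.
Centre = midpoint of AB = (-2.5, -7), r² = 49/4 = 12.25.
Diameter = 2r = 2√(12.25) = 7.

7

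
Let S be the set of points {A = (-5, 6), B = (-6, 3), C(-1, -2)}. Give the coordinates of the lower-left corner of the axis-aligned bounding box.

x-range [-6, -1], y-range [-2, 6].
The lower-left corner is (-6, -2).

(-6, -2)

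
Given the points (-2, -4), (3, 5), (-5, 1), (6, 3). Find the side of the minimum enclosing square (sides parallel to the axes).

The bounding box has width 11 and height 9.
An axis-aligned square enclosing the set must have side ≥ max(width, height).
So the minimum side is max(11, 9) = 11.

11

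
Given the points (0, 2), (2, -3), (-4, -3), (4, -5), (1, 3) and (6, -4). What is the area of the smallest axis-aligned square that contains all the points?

The bounding box has width 10 and height 8.
An axis-aligned square enclosing the set must have side ≥ max(width, height).
So the minimum side is max(10, 8) = 10.
Area = 10² = 100.

100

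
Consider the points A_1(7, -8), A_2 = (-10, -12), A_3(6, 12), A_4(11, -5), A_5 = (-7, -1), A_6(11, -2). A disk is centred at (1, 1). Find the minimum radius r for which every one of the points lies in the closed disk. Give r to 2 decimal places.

17.03

The required radius is the distance from (1, 1) to the farthest point.
Squared distances: 117, 290, 146, 136, 68, 109.
Maximum is 290, attained at A_2.
r = √290 ≈ 17.03.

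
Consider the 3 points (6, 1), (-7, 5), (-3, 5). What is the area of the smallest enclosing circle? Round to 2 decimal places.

145.30

Call the three points A, B, C in the order given.
Side lengths²: AB² = 185, AC² = 97, BC² = 16.
Since AB² = 185 ≥ 97 + 16 = 113, the angle opposite AB is not acute, so the smallest enclosing circle has AB as diameter.
Centre = midpoint of AB = (-0.5, 3), r² = 185/4 = 46.25.
Area = π·r² = π·46.25 ≈ 145.30.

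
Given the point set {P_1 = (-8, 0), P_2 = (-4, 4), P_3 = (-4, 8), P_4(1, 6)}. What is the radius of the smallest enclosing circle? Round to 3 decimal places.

5.408

By Welzl's lemma the MEC is supported by two points (diametrically opposite) or three points (on a circumcircle).
The farthest pair is P_1–P_4 with squared distance 117. The circle on this segment as diameter has centre (-3.5, 3) and r² = 117/4 = 29.25.
Check P_2: distance² to centre = 1.25 ≤ 29.25, so it lies inside.
All remaining points lie in this disk, and no smaller disk contains both endpoints, so this is the minimum enclosing circle.
r = √(29.25) ≈ 5.408.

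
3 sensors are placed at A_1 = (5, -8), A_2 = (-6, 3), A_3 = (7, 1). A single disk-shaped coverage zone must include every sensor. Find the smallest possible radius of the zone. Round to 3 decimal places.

Side lengths²: A_1A_2² = 242, A_1A_3² = 85, A_2A_3² = 173.
Since A_1A_2² = 242 < 173 + 85 = 258, the triangle is acute, so the smallest enclosing circle is the circumcircle.
Circumcentre = (-3/22, -47/22), r² = 14705/242.
r = √(14705/242) ≈ 7.795.

7.795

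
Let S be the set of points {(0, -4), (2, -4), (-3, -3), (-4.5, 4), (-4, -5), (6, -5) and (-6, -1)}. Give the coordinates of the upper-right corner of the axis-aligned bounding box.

x-range [-6, 6], y-range [-5, 4].
The upper-right corner is (6, 4).

(6, 4)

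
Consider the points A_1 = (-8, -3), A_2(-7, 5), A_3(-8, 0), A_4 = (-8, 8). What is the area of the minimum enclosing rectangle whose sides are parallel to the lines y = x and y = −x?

In coordinates u = x + y, v = x − y the rectangle is axis-aligned; the map (x,y)→(u,v) scales areas by 2.
u-values: -11, -2, -8, 0; range = 0 − (-11) = 11.
v-values: -5, -12, -8, -16; range = -5 − (-16) = 11.
Area = (11 × 11) / 2 = 60.5.

60.5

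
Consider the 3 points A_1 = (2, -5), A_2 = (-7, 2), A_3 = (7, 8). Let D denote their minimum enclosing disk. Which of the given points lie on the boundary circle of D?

A_1, A_2, A_3

Side lengths²: A_1A_2² = 130, A_1A_3² = 194, A_2A_3² = 232.
Since A_2A_3² = 232 < 194 + 130 = 324, the triangle is acute, so the smallest enclosing circle is the circumcircle.
Circumcentre = (69/76, 219/76), r² = 182845/2888.
The points at distance exactly r from the centre are A_1, A_2, A_3 — 3 points.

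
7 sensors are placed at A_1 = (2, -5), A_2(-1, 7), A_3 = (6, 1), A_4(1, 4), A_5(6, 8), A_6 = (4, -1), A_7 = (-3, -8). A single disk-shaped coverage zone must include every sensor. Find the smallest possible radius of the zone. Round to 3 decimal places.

9.179

The minimum enclosing circle of a finite set is fixed by two of the points (as a diameter) or three (as a circumcircle).
The farthest pair is A_5–A_7 with squared distance 337. The circle on this segment as diameter has centre (1.5, 0) and r² = 337/4 = 84.25.
Check A_1: distance² to centre = 25.25 ≤ 84.25, so it lies inside.
All remaining points lie in this disk, and no smaller disk contains both endpoints, so this is the minimum enclosing circle.
r = √(84.25) ≈ 9.179.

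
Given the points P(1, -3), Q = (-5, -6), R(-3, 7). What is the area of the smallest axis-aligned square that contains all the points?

The bounding box has width 6 and height 13.
An axis-aligned square enclosing the set must have side ≥ max(width, height).
So the minimum side is max(6, 13) = 13.
Area = 13² = 169.

169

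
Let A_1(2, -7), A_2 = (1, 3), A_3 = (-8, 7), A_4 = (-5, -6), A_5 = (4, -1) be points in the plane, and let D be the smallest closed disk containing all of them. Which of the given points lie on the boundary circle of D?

A smallest enclosing disk is always determined by at most three of the input points on its boundary.
The farthest pair is A_1–A_3 with squared distance 296. The circle on this segment as diameter has centre (-3, 0) and r² = 296/4 = 74.
Check A_2: distance² to centre = 25 ≤ 74, so it lies inside.
All remaining points lie in this disk, and no smaller disk contains both endpoints, so this is the minimum enclosing circle.
The points at distance exactly r from the centre are A_1, A_3 — 2 points.

A_1, A_3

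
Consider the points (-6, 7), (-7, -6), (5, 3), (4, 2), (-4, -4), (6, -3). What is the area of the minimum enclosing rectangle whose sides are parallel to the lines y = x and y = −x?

231

In coordinates u = x + y, v = x − y the rectangle is axis-aligned; the map (x,y)→(u,v) scales areas by 2.
u-values: 1, -13, 8, 6, -8, 3; range = 8 − (-13) = 21.
v-values: -13, -1, 2, 2, 0, 9; range = 9 − (-13) = 22.
Area = (21 × 22) / 2 = 231.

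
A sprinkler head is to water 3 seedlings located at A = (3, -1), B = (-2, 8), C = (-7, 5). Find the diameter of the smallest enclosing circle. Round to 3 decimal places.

Side lengths²: AB² = 106, AC² = 136, BC² = 34.
Since AC² = 136 < 106 + 34 = 140, the triangle is acute, so the smallest enclosing circle is the circumcircle.
Circumcentre = (-1.9, 13/6), r² = 15317/450.
Diameter = 2r = 2√(15317/450) ≈ 11.668.

11.668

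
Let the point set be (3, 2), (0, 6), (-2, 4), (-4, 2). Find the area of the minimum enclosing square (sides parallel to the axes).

The bounding box has width 7 and height 4.
An axis-aligned square enclosing the set must have side ≥ max(width, height).
So the minimum side is max(7, 4) = 7.
Area = 7² = 49.

49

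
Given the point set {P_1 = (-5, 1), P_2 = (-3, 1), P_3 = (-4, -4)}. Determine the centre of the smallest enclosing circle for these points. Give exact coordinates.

Side lengths²: P_1P_2² = 4, P_1P_3² = 26, P_2P_3² = 26.
Since P_2P_3² = 26 < 26 + 4 = 30, the triangle is acute, so the smallest enclosing circle is the circumcircle.
Circumcentre = (-4, -1.4), r² = 6.76.
Centre = (-4, -1.4).

(-4, -1.4)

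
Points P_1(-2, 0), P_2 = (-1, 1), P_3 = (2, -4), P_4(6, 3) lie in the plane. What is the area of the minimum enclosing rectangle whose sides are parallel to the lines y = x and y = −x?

In coordinates u = x + y, v = x − y the rectangle is axis-aligned; the map (x,y)→(u,v) scales areas by 2.
u-values: -2, 0, -2, 9; range = 9 − (-2) = 11.
v-values: -2, -2, 6, 3; range = 6 − (-2) = 8.
Area = (11 × 8) / 2 = 44.

44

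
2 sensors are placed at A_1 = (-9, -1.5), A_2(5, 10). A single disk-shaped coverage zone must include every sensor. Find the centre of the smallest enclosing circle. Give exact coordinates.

The smallest circle enclosing two points has them as diameter endpoints.
Centre = midpoint = (-2, 4.25); r² = |A_1A_2|²/4 = 328.25/4 = 82.0625.
Centre = (-2, 4.25).

(-2, 4.25)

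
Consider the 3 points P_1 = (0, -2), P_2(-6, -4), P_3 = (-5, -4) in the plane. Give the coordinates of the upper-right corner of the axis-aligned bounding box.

x-range [-6, 0], y-range [-4, -2].
The upper-right corner is (0, -2).

(0, -2)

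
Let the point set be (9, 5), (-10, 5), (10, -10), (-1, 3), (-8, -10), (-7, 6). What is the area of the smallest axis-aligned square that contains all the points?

400

The bounding box has width 20 and height 16.
An axis-aligned square enclosing the set must have side ≥ max(width, height).
So the minimum side is max(20, 16) = 20.
Area = 20² = 400.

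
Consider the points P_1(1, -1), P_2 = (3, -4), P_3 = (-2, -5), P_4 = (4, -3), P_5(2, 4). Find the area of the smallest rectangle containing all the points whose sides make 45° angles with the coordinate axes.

58.5

In coordinates u = x + y, v = x − y the rectangle is axis-aligned; the map (x,y)→(u,v) scales areas by 2.
u-values: 0, -1, -7, 1, 6; range = 6 − (-7) = 13.
v-values: 2, 7, 3, 7, -2; range = 7 − (-2) = 9.
Area = (13 × 9) / 2 = 58.5.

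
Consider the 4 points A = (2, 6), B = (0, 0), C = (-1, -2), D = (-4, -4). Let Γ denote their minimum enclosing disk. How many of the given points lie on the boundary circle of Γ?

The farthest pair is A–D with squared distance 136. The circle on this segment as diameter has centre (-1, 1) and r² = 136/4 = 34.
Check B: distance² to centre = 2 ≤ 34, so it lies inside.
All remaining points lie in this disk, and no smaller disk contains both endpoints, so this is the minimum enclosing circle.
The points at distance exactly r from the centre are A, D — 2 points.

2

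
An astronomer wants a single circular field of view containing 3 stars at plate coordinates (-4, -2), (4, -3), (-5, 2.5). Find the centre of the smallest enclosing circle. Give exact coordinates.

(-0.5, -0.25)

Call the three points A, B, C in the order given.
Side lengths²: AB² = 65, AC² = 21.25, BC² = 111.25.
Since BC² = 111.25 ≥ 65 + 21.25 = 86.25, the angle opposite BC is not acute, so the smallest enclosing circle has BC as diameter.
Centre = midpoint of BC = (-0.5, -0.25), r² = 111.25/4 = 27.8125.
Centre = (-0.5, -0.25).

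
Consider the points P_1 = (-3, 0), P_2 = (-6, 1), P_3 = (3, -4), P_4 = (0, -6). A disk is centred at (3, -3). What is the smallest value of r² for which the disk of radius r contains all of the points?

The required radius is the distance from (3, -3) to the farthest point.
Squared distances: 45, 97, 1, 18.
Maximum is 97, attained at P_2.

97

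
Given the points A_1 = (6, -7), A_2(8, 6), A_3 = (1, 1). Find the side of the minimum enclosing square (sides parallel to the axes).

13

The bounding box has width 7 and height 13.
An axis-aligned square enclosing the set must have side ≥ max(width, height).
So the minimum side is max(7, 13) = 13.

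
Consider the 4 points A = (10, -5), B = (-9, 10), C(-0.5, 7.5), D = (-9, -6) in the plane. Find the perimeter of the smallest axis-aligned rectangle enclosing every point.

70

Width = max x − min x = 10 − (-9) = 19.
Height = max y − min y = 10 − (-6) = 16.
Perimeter = 2(19 + 16) = 70.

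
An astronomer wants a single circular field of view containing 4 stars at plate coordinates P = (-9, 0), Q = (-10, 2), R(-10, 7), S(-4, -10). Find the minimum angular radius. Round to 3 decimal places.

By Welzl's lemma the MEC is supported by two points (diametrically opposite) or three points (on a circumcircle).
The farthest pair is R–S with squared distance 325. The circle on this segment as diameter has centre (-7, -1.5) and r² = 325/4 = 81.25.
Check P: distance² to centre = 6.25 ≤ 81.25, so it lies inside.
All remaining points lie in this disk, and no smaller disk contains both endpoints, so this is the minimum enclosing circle.
r = √(81.25) ≈ 9.014.

9.014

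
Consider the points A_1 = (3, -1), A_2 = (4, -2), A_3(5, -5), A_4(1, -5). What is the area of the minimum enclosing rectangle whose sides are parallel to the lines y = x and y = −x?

In coordinates u = x + y, v = x − y the rectangle is axis-aligned; the map (x,y)→(u,v) scales areas by 2.
u-values: 2, 2, 0, -4; range = 2 − (-4) = 6.
v-values: 4, 6, 10, 6; range = 10 − 4 = 6.
Area = (6 × 6) / 2 = 18.

18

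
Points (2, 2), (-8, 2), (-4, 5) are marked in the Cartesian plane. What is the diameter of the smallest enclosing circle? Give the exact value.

10

Call the three points A, B, C in the order given.
Side lengths²: AB² = 100, AC² = 45, BC² = 25.
Since AB² = 100 ≥ 45 + 25 = 70, the angle opposite AB is not acute, so the smallest enclosing circle has AB as diameter.
Centre = midpoint of AB = (-3, 2), r² = 100/4 = 25.
Diameter = 2r = 2√25 = 10.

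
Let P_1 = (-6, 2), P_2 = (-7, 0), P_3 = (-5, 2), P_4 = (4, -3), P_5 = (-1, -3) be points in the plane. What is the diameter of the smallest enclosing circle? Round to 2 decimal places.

11.40

By Welzl's lemma the MEC is supported by two points (diametrically opposite) or three points (on a circumcircle).
The farthest pair is P_2–P_4 with squared distance 130. The circle on this segment as diameter has centre (-1.5, -1.5) and r² = 130/4 = 32.5.
Check P_1: distance² to centre = 32.5 ≤ 32.5, so it lies inside.
All remaining points lie in this disk, and no smaller disk contains both endpoints, so this is the minimum enclosing circle.
Diameter = 2r = 2√(32.5) ≈ 11.40.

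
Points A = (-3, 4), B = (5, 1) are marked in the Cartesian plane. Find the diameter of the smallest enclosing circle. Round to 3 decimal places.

8.544

The smallest circle enclosing two points has them as diameter endpoints.
Centre = midpoint = (1, 2.5); r² = |AB|²/4 = 73/4 = 18.25.
Diameter = 2r = 2√(18.25) ≈ 8.544.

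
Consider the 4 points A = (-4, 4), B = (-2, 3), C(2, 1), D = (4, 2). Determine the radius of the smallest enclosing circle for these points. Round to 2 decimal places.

4.12

The minimum enclosing circle of a finite set is fixed by two of the points (as a diameter) or three (as a circumcircle).
The farthest pair is A–D with squared distance 68. The circle on this segment as diameter has centre (0, 3) and r² = 68/4 = 17.
Check B: distance² to centre = 4 ≤ 17, so it lies inside.
All remaining points lie in this disk, and no smaller disk contains both endpoints, so this is the minimum enclosing circle.
r = √17 ≈ 4.12.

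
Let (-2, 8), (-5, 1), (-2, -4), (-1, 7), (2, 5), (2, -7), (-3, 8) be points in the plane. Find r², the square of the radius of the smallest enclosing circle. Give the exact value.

62.5

The minimum enclosing circle of a finite set is fixed by two of the points (as a diameter) or three (as a circumcircle).
The farthest pair is (2, -7)–(-3, 8) with squared distance 250. The circle on this segment as diameter has centre (-0.5, 0.5) and r² = 250/4 = 62.5.
Check (-2, 8): distance² to centre = 58.5 ≤ 62.5, so it lies inside.
All remaining points lie in this disk, and no smaller disk contains both endpoints, so this is the minimum enclosing circle.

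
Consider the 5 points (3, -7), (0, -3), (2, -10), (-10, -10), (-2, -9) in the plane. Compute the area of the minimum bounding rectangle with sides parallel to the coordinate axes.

91

x ranges over [-10, 3], width 13.
y ranges over [-10, -3], height 7.
Area = 13 × 7 = 91.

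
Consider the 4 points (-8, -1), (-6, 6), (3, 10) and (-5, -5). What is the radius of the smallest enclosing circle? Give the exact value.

A smallest enclosing disk is always determined by at most three of the input points on its boundary.
The farthest pair is (3, 10)–(-5, -5) with squared distance 289. The circle on this segment as diameter has centre (-1, 2.5) and r² = 289/4 = 72.25.
Check (-8, -1): distance² to centre = 61.25 ≤ 72.25, so it lies inside.
All remaining points lie in this disk, and no smaller disk contains both endpoints, so this is the minimum enclosing circle.
r = √(72.25) = 8.5.

8.5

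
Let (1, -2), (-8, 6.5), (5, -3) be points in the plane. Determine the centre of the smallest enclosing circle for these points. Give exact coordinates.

Call the three points A, B, C in the order given.
Side lengths²: AB² = 153.25, AC² = 17, BC² = 259.25.
Since BC² = 259.25 ≥ 153.25 + 17 = 170.25, the angle opposite BC is not acute, so the smallest enclosing circle has BC as diameter.
Centre = midpoint of BC = (-1.5, 1.75), r² = 259.25/4 = 64.8125.
Centre = (-1.5, 1.75).

(-1.5, 1.75)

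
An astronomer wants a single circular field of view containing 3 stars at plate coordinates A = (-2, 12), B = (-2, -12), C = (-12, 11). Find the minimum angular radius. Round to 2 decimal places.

Side lengths²: AB² = 576, AC² = 101, BC² = 629.
Since BC² = 629 < 576 + 101 = 677, the triangle is acute, so the smallest enclosing circle is the circumcircle.
Circumcentre = (-5.85, 0), r² = 158.8225.
r = √(158.8225) ≈ 12.60.

12.60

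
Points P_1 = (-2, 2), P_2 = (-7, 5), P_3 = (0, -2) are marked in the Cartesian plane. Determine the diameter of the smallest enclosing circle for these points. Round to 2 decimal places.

Side lengths²: P_1P_2² = 34, P_1P_3² = 20, P_2P_3² = 98.
Since P_2P_3² = 98 ≥ 34 + 20 = 54, the angle opposite P_2P_3 is not acute, so the smallest enclosing circle has P_2P_3 as diameter.
Centre = midpoint of P_2P_3 = (-3.5, 1.5), r² = 98/4 = 24.5.
Diameter = 2r = 2√(24.5) ≈ 9.90.

9.90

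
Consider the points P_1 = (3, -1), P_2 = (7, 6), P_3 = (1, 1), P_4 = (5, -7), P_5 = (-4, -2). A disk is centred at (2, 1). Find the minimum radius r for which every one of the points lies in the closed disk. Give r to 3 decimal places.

8.544

The required radius is the distance from (2, 1) to the farthest point.
Squared distances: 5, 50, 1, 73, 45.
Maximum is 73, attained at P_4.
r = √73 ≈ 8.544.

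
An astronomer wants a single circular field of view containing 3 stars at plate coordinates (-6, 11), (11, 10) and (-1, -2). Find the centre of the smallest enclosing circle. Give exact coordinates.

(41/18, 121/18)

Call the three points A, B, C in the order given.
Side lengths²: AB² = 290, AC² = 194, BC² = 288.
Since AB² = 290 < 288 + 194 = 482, the triangle is acute, so the smallest enclosing circle is the circumcircle.
Circumcentre = (41/18, 121/18), r² = 14065/162.
Centre = (41/18, 121/18).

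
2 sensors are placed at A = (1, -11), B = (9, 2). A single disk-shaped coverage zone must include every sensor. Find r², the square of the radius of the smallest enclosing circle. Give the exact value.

The smallest circle enclosing two points has them as diameter endpoints.
Centre = midpoint = (5, -4.5); r² = |AB|²/4 = 233/4 = 58.25.

58.25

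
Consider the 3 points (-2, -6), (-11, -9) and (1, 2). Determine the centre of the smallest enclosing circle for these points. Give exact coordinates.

Call the three points A, B, C in the order given.
Side lengths²: AB² = 90, AC² = 73, BC² = 265.
Since BC² = 265 ≥ 90 + 73 = 163, the angle opposite BC is not acute, so the smallest enclosing circle has BC as diameter.
Centre = midpoint of BC = (-5, -3.5), r² = 265/4 = 66.25.
Centre = (-5, -3.5).

(-5, -3.5)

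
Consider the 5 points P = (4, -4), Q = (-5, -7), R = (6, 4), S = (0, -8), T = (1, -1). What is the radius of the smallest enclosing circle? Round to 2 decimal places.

By Welzl's lemma the MEC is supported by two points (diametrically opposite) or three points (on a circumcircle).
The farthest pair is Q–R with squared distance 242. The circle on this segment as diameter has centre (0.5, -1.5) and r² = 242/4 = 60.5.
Check P: distance² to centre = 18.5 ≤ 60.5, so it lies inside.
All remaining points lie in this disk, and no smaller disk contains both endpoints, so this is the minimum enclosing circle.
r = √(60.5) ≈ 7.78.

7.78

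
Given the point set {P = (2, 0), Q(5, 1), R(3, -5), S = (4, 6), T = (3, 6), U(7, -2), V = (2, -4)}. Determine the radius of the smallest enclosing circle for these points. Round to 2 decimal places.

The minimum enclosing circle of a finite set is fixed by two of the points (as a diameter) or three (as a circumcircle).
The farthest pair is R–S with squared distance 122. The circle on this segment as diameter has centre (3.5, 0.5) and r² = 122/4 = 30.5.
Check P: distance² to centre = 2.5 ≤ 30.5, so it lies inside.
All remaining points lie in this disk, and no smaller disk contains both endpoints, so this is the minimum enclosing circle.
r = √(30.5) ≈ 5.52.

5.52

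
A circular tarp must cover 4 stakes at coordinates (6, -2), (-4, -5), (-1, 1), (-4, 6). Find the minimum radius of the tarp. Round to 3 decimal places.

A smallest enclosing disk is always determined by at most three of the input points on its boundary.
The minimum enclosing circle is determined by three boundary points: (6, -2), (-4, -5), (-4, 6).
Their circumcentre is (-0.2, 0.5) with r² = 44.69.
The farthest remaining point (-1, 1) is at distance² 0.89 ≤ 44.69.
r = √(44.69) ≈ 6.685.

6.685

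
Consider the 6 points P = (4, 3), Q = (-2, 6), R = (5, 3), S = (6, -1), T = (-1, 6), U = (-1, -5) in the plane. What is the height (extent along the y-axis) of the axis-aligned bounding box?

max y = 6, min y = -5, so height = 11.

11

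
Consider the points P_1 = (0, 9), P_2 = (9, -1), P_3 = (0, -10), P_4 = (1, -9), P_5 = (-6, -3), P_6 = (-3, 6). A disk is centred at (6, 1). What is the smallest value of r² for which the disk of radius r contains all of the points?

160

The required radius is the distance from (6, 1) to the farthest point.
Squared distances: 100, 13, 157, 125, 160, 106.
Maximum is 160, attained at P_5.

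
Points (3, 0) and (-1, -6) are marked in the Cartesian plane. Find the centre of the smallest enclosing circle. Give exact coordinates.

(1, -3)

The smallest circle enclosing two points has them as diameter endpoints.
Centre = midpoint = (1, -3); r² = |(3, 0)−(-1, -6)|²/4 = 52/4 = 13.
Centre = (1, -3).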